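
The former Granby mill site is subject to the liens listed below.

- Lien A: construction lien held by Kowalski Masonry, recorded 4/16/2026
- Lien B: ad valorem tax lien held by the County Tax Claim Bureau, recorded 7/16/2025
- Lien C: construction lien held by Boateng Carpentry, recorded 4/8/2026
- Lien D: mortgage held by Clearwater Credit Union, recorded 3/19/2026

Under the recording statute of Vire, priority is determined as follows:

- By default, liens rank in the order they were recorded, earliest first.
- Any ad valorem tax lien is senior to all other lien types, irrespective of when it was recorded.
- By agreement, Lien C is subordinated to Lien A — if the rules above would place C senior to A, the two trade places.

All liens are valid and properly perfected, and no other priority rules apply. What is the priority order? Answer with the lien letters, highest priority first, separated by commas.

B, D, A, C

B, as an ad valorem tax lien, has superpriority and ranks first.
Ordering the rest by effective date: D (3/19/2026), C (4/8/2026), A (4/16/2026).
C is senior to A before the subordination, so the two trade places.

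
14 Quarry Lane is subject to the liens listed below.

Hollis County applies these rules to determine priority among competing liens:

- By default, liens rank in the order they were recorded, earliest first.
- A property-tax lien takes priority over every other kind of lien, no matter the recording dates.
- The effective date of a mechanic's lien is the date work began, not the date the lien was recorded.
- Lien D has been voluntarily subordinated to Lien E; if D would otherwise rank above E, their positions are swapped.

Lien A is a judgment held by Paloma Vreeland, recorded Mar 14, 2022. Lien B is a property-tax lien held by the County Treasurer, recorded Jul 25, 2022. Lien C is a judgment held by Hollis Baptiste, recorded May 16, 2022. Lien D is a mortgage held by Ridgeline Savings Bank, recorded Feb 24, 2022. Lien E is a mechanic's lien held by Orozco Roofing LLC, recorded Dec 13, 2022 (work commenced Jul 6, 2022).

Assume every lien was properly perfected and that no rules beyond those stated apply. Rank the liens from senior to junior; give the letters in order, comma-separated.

B, E, A, C, D

First, effective dates: E is treated as recorded Jul 6, 2022, the work-commencement date.
B, as a property-tax lien, has superpriority and ranks first.
The other liens, earliest effective date first: D (Feb 24, 2022), A (Mar 14, 2022), C (May 16, 2022), E (Jul 6, 2022).
D would otherwise be senior to E, so under the subordination agreement D and E exchange positions.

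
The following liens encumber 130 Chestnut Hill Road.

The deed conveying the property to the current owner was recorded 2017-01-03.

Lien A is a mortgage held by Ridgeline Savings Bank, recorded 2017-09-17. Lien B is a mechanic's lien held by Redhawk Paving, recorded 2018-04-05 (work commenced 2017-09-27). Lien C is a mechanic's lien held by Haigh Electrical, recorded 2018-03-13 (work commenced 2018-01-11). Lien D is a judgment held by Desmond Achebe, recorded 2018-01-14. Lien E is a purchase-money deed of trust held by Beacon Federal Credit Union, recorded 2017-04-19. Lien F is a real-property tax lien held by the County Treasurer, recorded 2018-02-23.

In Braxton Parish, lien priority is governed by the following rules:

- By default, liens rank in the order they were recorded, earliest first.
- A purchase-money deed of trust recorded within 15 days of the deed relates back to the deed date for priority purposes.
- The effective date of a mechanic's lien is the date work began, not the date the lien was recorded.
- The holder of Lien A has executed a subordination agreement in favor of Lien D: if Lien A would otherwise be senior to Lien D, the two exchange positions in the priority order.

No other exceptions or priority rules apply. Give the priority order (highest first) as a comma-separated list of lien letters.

E, D, B, C, A, F

First, effective dates: B is treated as recorded 2017-09-27, the work-commencement date; C relates back to 2018-01-11 (work commenced); E was recorded 106 days after the deed — beyond 15 days — so no relation-back applies.
Ordering by effective date: E (2017-04-19), A (2017-09-17), B (2017-09-27), C (2018-01-11), D (2018-01-14), F (2018-02-23).
Because A would otherwise rank above D, the subordination swaps them.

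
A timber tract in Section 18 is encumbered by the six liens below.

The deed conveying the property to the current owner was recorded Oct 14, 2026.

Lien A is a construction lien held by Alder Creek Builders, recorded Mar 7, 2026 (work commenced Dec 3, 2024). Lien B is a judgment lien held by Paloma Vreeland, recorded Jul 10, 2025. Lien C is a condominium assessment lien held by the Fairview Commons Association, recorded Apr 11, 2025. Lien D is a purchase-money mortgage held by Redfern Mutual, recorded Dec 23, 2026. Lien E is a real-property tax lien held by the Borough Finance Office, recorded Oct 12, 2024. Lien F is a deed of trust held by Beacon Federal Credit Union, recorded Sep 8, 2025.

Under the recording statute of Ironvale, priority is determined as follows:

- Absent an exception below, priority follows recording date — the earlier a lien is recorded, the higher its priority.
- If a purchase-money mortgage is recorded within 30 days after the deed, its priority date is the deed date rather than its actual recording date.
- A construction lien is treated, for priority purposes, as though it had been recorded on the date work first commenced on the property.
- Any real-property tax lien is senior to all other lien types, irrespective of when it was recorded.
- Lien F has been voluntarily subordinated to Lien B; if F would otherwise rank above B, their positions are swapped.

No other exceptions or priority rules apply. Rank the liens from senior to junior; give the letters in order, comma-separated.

Adjusting effective dates: A's effective date is Dec 3, 2024, when work began; D missed the 30-day window (70 days after the deed), so its recording date stands.
E is a real-property tax lien and takes priority over every other lien.
The other liens, earliest effective date first: A (Dec 3, 2024), C (Apr 11, 2025), B (Jul 10, 2025), F (Sep 8, 2025), D (Dec 23, 2026).
F already ranks below B; the subordination has no effect.

E, A, C, B, F, D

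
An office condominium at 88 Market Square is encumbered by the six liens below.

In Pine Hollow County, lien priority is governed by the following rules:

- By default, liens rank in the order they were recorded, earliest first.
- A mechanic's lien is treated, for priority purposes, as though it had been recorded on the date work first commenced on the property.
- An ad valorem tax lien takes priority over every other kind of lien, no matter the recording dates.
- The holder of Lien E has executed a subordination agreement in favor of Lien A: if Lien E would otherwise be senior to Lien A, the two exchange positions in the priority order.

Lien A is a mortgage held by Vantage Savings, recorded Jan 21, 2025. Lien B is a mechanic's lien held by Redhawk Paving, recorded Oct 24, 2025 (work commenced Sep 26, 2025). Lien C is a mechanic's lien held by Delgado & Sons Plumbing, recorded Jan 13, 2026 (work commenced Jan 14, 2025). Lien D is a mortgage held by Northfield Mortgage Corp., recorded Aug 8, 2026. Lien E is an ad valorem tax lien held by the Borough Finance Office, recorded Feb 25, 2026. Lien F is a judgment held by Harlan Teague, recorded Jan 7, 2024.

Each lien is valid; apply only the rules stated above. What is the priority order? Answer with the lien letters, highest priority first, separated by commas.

Effective dates: B's effective date is Sep 26, 2025, when work began; C relates back to Jan 14, 2025 (work commenced).
E is an ad valorem tax lien, so it outranks all other liens regardless of date.
Ordering the rest by effective date: F (Jan 7, 2024), C (Jan 14, 2025), A (Jan 21, 2025), B (Sep 26, 2025), D (Aug 8, 2026).
E would otherwise be senior to A, so under the subordination agreement E and A exchange positions.

A, F, C, E, B, D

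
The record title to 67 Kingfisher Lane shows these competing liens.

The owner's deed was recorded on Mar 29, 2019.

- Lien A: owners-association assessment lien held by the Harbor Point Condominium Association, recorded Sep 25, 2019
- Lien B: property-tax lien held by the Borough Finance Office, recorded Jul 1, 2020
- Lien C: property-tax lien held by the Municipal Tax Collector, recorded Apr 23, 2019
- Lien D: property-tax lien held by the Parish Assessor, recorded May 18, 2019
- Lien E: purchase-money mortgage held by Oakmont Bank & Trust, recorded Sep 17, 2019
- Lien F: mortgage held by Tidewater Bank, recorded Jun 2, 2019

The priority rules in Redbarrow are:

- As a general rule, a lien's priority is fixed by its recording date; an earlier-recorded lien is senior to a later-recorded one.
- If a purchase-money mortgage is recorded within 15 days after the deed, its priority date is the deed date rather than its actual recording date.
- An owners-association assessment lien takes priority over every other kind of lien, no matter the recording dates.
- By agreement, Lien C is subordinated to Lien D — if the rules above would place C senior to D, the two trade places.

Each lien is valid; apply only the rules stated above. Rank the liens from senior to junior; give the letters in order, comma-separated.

Effective dates after the stated exceptions: E missed the 15-day window (172 days after the deed), so its recording date stands.
A is an owners-association assessment lien and takes priority over every other lien.
Among the remaining liens, by effective date: C (Apr 23, 2019), D (May 18, 2019), F (Jun 2, 2019), E (Sep 17, 2019), B (Jul 1, 2020).
Because C would otherwise rank above D, the subordination swaps them.

A, D, C, F, E, B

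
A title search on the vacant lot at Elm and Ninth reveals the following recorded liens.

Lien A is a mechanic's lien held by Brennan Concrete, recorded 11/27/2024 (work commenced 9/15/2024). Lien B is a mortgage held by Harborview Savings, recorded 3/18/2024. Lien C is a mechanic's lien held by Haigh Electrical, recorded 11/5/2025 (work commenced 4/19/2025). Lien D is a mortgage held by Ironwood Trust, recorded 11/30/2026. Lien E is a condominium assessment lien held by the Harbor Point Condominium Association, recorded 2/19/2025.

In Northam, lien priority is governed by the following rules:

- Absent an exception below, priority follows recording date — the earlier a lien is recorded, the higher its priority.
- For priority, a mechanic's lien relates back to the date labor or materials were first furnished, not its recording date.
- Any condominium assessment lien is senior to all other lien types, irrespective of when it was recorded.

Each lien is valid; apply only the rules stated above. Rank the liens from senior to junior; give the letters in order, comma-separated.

First, effective dates: A's effective date is 9/15/2024, when work began; C relates back to 4/19/2025 (work commenced).
E, as a condominium assessment lien, has superpriority and ranks first.
Ordering the rest by effective date: B (3/18/2024), A (9/15/2024), C (4/19/2025), D (11/30/2026).

E, B, A, C, D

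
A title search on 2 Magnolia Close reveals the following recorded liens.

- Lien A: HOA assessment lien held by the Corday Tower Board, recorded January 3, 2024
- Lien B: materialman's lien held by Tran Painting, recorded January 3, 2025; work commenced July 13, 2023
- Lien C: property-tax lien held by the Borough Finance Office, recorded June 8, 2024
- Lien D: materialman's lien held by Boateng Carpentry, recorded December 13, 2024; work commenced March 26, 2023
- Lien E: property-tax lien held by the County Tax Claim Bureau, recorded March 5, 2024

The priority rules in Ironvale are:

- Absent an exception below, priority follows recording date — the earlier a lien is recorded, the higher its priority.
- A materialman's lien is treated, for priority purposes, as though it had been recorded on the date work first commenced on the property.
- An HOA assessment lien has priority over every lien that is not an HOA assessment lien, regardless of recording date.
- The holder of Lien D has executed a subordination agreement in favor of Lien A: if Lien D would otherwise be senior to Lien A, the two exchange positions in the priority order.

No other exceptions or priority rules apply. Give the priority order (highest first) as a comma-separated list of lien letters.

Effective dates: B's effective date is July 13, 2023, when work began; D relates back to March 26, 2023 (work commenced).
As an HOA assessment lien, A is senior to every other lien.
The other liens, earliest effective date first: D (March 26, 2023), B (July 13, 2023), E (March 5, 2024), C (June 8, 2024).
D already ranks below A; the subordination has no effect.

A, D, B, E, C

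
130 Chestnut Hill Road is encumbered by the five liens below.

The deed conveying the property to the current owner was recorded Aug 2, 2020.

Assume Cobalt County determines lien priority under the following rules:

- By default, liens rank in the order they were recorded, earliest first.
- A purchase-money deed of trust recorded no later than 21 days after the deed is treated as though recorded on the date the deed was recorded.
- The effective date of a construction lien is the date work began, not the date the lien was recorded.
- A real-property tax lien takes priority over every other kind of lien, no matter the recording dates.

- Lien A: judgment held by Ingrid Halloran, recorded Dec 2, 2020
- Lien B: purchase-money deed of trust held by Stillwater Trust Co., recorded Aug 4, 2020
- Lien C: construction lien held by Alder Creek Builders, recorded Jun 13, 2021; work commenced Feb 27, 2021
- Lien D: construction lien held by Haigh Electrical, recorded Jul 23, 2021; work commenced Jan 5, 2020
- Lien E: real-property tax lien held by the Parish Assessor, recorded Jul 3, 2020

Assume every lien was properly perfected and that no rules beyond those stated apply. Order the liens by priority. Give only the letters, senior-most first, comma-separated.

E, D, B, A, C

Effective dates: B was recorded within the 21-day window, so its effective date is the deed date Aug 2, 2020; C's effective date is Feb 27, 2021, when work began; D is treated as recorded Jan 5, 2020, the work-commencement date.
As a real-property tax lien, E is senior to every other lien.
Among the remaining liens, by effective date: D (Jan 5, 2020), B (Aug 2, 2020), A (Dec 2, 2020), C (Feb 27, 2021).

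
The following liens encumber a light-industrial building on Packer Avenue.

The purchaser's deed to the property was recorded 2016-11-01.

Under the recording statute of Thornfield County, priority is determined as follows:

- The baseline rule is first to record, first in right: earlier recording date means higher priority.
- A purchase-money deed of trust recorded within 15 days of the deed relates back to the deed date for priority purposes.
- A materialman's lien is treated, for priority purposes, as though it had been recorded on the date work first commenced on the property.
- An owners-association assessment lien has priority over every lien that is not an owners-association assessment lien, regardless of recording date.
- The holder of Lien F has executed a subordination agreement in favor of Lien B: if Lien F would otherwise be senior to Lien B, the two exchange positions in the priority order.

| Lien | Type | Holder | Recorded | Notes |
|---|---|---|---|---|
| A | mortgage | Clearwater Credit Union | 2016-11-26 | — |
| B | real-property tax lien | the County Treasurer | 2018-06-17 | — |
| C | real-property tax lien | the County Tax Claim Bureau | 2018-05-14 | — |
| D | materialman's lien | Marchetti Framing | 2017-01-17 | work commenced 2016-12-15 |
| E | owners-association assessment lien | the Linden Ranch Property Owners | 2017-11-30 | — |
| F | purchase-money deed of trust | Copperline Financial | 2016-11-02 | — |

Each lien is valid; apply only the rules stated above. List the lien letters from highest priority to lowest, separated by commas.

Effective dates after the stated exceptions: D's effective date is 2016-12-15, when work began; F's effective date is the deed date, 2016-11-01.
E is an owners-association assessment lien and takes priority over every other lien.
Remaining liens by effective date: F (2016-11-01), A (2016-11-26), D (2016-12-15), C (2018-05-14), B (2018-06-17).
F is senior to B before the subordination, so the two trade places.

E, B, A, D, C, F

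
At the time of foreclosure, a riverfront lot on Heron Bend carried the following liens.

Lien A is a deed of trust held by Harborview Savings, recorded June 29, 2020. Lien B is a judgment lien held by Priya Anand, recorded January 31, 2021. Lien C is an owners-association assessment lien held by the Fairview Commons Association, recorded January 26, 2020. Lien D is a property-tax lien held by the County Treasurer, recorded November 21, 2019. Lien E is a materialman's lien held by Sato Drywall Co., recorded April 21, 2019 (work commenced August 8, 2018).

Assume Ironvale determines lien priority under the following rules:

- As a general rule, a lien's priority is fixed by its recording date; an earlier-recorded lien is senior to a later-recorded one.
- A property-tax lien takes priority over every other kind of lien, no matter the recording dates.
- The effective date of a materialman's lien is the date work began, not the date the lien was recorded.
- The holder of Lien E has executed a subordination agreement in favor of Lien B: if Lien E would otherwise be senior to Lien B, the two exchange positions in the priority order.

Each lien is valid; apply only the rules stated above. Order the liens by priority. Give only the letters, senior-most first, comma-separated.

First, effective dates: E relates back to August 8, 2018 (work commenced).
As a property-tax lien, D is senior to every other lien.
Among the remaining liens, by effective date: E (August 8, 2018), C (January 26, 2020), A (June 29, 2020), B (January 31, 2021).
The subordination applies — E was senior to B — so E and B swap.

D, B, C, A, E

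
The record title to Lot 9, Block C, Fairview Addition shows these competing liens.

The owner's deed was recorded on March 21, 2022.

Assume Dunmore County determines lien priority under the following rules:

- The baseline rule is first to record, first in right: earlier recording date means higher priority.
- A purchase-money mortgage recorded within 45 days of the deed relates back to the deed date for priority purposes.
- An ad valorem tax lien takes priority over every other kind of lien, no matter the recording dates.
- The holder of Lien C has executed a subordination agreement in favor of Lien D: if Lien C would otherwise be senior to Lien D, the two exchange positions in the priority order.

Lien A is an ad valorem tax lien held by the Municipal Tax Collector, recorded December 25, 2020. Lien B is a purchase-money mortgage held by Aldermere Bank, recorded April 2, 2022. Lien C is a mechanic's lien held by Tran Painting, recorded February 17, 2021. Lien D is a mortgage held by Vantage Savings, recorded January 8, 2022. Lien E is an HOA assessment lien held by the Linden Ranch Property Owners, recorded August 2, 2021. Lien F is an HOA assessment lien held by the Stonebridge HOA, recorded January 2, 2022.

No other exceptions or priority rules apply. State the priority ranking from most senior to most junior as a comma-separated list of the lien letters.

First, effective dates: B's effective date is the deed date, March 21, 2022.
A, as an ad valorem tax lien, has superpriority and ranks first.
Ordering the rest by effective date: C (February 17, 2021), E (August 2, 2021), F (January 2, 2022), D (January 8, 2022), B (March 21, 2022).
C would otherwise be senior to D, so under the subordination agreement C and D exchange positions.

A, D, E, F, C, B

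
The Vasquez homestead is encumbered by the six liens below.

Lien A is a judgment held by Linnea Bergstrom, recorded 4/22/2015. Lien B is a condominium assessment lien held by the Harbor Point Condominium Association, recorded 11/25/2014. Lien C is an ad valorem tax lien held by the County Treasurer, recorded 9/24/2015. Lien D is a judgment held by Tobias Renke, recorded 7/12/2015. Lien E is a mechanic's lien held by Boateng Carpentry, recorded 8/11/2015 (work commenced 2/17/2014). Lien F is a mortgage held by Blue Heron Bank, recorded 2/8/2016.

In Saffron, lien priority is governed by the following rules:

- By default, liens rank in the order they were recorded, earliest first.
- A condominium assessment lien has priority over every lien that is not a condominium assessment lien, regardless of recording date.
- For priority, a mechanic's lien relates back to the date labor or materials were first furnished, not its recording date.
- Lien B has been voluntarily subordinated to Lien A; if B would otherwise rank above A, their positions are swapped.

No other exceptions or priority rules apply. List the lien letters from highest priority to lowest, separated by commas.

A, E, B, D, C, F

Effective dates: E relates back to 2/17/2014 (work commenced).
B is a condominium assessment lien, so it outranks all other liens regardless of date.
Among the remaining liens, by effective date: E (2/17/2014), A (4/22/2015), D (7/12/2015), C (9/24/2015), F (2/8/2016).
B would otherwise be senior to A, so under the subordination agreement B and A exchange positions.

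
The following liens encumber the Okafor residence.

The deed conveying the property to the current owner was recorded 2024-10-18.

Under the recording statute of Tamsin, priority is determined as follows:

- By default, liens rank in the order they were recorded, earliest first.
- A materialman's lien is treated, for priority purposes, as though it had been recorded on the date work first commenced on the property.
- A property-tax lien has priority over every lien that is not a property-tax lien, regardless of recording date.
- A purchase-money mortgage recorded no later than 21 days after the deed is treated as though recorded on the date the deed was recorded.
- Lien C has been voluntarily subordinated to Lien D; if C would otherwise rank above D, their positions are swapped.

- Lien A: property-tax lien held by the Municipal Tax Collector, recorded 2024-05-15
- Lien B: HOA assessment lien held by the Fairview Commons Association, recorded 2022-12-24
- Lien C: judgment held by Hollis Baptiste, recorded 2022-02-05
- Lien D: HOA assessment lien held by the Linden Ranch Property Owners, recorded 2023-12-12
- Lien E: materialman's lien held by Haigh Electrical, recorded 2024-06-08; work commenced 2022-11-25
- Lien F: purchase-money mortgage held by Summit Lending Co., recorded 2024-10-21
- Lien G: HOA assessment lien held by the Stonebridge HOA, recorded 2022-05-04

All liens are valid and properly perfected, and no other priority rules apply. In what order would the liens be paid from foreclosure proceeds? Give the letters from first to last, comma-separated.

A, D, G, E, B, C, F

Effective dates: E's effective date is 2022-11-25, when work began; F was recorded within the 21-day window, so its effective date is the deed date 2024-10-18.
As a property-tax lien, A is senior to every other lien.
Remaining liens by effective date: C (2022-02-05), G (2022-05-04), E (2022-11-25), B (2022-12-24), D (2023-12-12), F (2024-10-18).
C would otherwise be senior to D, so under the subordination agreement C and D exchange positions.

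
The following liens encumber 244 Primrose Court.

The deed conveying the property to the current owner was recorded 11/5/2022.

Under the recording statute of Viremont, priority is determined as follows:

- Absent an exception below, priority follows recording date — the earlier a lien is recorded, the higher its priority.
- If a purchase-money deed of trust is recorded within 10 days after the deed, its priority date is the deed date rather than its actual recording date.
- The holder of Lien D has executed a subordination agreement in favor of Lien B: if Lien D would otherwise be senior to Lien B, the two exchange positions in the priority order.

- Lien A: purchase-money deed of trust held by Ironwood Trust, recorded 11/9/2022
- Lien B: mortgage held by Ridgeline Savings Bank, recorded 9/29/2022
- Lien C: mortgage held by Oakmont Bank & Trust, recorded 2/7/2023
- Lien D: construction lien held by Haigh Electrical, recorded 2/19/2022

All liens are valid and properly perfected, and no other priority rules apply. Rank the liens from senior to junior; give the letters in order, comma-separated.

B, D, A, C

Effective dates after the stated exceptions: A's effective date is the deed date, 11/5/2022.
By effective date: D (2/19/2022), B (9/29/2022), A (11/5/2022), C (2/7/2023).
Because D would otherwise rank above B, the subordination swaps them.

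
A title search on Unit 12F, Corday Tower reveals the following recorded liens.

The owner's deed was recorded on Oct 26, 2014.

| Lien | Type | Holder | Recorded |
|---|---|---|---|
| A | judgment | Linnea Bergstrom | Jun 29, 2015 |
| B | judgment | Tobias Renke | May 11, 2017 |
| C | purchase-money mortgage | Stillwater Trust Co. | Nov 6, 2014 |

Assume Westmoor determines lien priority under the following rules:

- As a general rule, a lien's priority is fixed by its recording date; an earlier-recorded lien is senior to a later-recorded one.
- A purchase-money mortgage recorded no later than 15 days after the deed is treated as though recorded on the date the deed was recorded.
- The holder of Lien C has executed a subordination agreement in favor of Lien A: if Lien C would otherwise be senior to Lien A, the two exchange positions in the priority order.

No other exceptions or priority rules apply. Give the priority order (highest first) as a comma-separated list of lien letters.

A, C, B

First, effective dates: C was recorded within the 15-day window, so its effective date is the deed date Oct 26, 2014.
By effective date, earliest first: C (Oct 26, 2014), A (Jun 29, 2015), B (May 11, 2017).
The subordination applies — C was senior to A — so C and A swap.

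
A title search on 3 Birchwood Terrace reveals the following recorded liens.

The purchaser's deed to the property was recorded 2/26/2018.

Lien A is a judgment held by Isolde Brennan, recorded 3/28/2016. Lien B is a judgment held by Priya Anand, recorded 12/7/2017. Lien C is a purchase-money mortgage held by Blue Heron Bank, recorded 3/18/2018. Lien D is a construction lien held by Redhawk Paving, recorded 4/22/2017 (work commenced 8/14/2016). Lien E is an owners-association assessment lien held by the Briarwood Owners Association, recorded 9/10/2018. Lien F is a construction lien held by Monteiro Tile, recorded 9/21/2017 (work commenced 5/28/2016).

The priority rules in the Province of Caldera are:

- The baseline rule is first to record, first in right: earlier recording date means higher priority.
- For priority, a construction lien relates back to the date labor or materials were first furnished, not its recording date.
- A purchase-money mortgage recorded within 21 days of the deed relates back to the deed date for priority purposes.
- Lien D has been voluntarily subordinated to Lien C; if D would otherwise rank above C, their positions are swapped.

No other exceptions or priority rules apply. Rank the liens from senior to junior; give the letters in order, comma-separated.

Effective dates after the stated exceptions: C relates back to the deed date 2/26/2018; D is treated as recorded 8/14/2016, the work-commencement date; F's effective date is 5/28/2016, when work began.
Sorted by effective date: A (3/28/2016), F (5/28/2016), D (8/14/2016), B (12/7/2017), C (2/26/2018), E (9/10/2018).
Because D would otherwise rank above C, the subordination swaps them.

A, F, C, B, D, E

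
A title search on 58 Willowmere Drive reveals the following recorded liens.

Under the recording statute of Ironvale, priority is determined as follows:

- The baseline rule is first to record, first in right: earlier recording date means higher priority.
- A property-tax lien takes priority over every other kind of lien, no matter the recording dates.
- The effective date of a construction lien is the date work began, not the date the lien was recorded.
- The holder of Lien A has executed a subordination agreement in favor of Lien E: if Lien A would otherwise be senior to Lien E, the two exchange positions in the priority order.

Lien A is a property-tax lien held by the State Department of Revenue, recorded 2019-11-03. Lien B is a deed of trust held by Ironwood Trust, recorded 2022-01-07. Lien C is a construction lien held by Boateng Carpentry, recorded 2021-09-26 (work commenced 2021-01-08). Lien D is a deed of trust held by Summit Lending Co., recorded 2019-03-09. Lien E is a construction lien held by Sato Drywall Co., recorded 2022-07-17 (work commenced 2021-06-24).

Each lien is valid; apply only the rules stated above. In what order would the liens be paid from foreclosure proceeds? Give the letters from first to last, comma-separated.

Effective dates after the stated exceptions: C's effective date is 2021-01-08, when work began; E's effective date is 2021-06-24, when work began.
A is a property-tax lien and takes priority over every other lien.
Ordering the rest by effective date: D (2019-03-09), C (2021-01-08), E (2021-06-24), B (2022-01-07).
Because A would otherwise rank above E, the subordination swaps them.

E, D, C, A, B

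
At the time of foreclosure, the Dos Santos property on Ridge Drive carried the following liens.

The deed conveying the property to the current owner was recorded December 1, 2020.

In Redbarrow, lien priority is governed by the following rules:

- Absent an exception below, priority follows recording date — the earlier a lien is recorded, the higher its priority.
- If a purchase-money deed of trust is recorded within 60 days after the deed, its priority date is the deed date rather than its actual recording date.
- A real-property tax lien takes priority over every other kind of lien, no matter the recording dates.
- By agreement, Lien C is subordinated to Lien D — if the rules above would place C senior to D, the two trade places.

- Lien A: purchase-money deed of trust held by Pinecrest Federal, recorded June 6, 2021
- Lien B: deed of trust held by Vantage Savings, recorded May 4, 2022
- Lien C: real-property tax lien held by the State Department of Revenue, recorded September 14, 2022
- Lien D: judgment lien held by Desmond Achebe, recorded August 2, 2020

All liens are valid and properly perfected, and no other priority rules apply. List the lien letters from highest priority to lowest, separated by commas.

Adjusting effective dates: A missed the 60-day window (187 days after the deed), so its recording date stands.
C is a real-property tax lien, so it outranks all other liens regardless of date.
The other liens, earliest effective date first: D (August 2, 2020), A (June 6, 2021), B (May 4, 2022).
C would otherwise be senior to D, so under the subordination agreement C and D exchange positions.

D, C, A, B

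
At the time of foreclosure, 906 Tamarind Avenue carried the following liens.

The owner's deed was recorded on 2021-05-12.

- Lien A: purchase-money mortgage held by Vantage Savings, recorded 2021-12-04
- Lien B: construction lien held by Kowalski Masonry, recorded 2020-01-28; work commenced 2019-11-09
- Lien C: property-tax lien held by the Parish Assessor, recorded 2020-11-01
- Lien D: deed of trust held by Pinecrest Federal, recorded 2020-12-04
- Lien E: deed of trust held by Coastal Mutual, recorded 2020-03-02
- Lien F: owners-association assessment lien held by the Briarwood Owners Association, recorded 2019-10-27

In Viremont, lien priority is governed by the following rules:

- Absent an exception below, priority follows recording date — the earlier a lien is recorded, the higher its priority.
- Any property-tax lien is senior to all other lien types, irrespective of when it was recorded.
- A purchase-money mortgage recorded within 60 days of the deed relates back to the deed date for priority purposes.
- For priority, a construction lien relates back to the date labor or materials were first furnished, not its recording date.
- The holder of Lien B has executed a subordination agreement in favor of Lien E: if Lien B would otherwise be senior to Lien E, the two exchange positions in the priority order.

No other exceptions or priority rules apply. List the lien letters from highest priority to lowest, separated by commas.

C, F, E, B, D, A

Effective dates: A was recorded 206 days after the deed, outside the 60-day window, so it keeps its recording date; B's effective date is 2019-11-09, when work began.
C, as a property-tax lien, has superpriority and ranks first.
Among the remaining liens, by effective date: F (2019-10-27), B (2019-11-09), E (2020-03-02), D (2020-12-04), A (2021-12-04).
Because B would otherwise rank above E, the subordination swaps them.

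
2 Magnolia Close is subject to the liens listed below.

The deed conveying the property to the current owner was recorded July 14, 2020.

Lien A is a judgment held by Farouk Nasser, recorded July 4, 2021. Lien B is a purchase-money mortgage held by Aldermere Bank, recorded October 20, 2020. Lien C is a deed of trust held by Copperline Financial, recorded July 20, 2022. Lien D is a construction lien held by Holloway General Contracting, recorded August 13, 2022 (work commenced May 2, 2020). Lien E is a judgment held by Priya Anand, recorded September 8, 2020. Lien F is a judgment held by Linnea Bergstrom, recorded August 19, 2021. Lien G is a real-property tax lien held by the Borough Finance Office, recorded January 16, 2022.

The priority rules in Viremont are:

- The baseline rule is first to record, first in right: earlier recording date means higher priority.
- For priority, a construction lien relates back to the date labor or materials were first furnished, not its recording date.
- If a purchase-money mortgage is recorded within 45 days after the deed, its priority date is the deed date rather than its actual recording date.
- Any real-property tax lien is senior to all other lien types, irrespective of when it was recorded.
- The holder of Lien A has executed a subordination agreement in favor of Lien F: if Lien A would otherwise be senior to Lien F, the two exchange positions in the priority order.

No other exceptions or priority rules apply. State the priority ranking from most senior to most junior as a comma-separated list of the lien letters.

Effective dates after the stated exceptions: B was recorded 98 days after the deed — beyond 45 days — so no relation-back applies; D is treated as recorded May 2, 2020, the work-commencement date.
G is a real-property tax lien and takes priority over every other lien.
Among the remaining liens, by effective date: D (May 2, 2020), E (September 8, 2020), B (October 20, 2020), A (July 4, 2021), F (August 19, 2021), C (July 20, 2022).
The subordination applies — A was senior to F — so A and F swap.

G, D, E, B, F, A, C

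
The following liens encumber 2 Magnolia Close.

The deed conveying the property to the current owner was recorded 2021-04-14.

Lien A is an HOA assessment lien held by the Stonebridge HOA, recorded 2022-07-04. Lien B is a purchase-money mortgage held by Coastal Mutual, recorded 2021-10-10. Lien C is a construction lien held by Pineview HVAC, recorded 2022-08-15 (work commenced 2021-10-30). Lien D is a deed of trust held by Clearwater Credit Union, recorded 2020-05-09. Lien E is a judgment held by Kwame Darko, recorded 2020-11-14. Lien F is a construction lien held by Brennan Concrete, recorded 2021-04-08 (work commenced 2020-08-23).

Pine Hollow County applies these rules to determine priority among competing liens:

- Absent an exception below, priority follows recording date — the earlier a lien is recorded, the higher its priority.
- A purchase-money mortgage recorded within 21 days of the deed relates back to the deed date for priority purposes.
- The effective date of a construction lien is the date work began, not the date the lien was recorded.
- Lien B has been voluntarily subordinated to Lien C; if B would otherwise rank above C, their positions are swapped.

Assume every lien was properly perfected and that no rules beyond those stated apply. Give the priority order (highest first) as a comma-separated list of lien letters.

First, effective dates: B missed the 21-day window (179 days after the deed), so its recording date stands; C is treated as recorded 2021-10-30, the work-commencement date; F is treated as recorded 2020-08-23, the work-commencement date.
Ordering by effective date: D (2020-05-09), F (2020-08-23), E (2020-11-14), B (2021-10-10), C (2021-10-30), A (2022-07-04).
B would otherwise be senior to C, so under the subordination agreement B and C exchange positions.

D, F, E, C, B, A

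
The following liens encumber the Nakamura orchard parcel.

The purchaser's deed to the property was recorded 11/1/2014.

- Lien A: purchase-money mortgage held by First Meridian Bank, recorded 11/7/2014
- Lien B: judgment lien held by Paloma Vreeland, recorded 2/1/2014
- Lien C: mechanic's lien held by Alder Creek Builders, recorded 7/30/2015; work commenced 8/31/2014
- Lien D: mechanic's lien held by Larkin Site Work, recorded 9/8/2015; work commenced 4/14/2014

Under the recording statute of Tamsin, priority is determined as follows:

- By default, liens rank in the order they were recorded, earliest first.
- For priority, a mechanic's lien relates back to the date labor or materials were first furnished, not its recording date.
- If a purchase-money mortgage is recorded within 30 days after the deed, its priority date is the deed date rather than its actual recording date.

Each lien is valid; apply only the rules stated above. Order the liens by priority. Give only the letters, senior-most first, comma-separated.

First, effective dates: A was recorded within the 30-day window, so its effective date is the deed date 11/1/2014; C's effective date is 8/31/2014, when work began; D's effective date is 4/14/2014, when work began.
Ordering by effective date: B (2/1/2014), D (4/14/2014), C (8/31/2014), A (11/1/2014).

B, D, C, A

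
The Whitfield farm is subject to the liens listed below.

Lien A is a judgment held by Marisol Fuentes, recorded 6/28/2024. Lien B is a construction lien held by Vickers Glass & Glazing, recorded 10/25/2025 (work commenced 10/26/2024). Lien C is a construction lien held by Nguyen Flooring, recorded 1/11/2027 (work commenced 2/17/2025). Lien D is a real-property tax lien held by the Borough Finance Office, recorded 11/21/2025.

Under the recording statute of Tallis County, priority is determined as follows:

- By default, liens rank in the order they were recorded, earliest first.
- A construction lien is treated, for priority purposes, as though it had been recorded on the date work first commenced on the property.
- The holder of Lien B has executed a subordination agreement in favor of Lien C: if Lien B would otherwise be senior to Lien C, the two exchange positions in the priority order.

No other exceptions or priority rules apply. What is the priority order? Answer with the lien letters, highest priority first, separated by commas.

A, C, B, D

Adjusting effective dates: B is treated as recorded 10/26/2024, the work-commencement date; C is treated as recorded 2/17/2025, the work-commencement date.
Ordering by effective date: A (6/28/2024), B (10/26/2024), C (2/17/2025), D (11/21/2025).
Because B would otherwise rank above C, the subordination swaps them.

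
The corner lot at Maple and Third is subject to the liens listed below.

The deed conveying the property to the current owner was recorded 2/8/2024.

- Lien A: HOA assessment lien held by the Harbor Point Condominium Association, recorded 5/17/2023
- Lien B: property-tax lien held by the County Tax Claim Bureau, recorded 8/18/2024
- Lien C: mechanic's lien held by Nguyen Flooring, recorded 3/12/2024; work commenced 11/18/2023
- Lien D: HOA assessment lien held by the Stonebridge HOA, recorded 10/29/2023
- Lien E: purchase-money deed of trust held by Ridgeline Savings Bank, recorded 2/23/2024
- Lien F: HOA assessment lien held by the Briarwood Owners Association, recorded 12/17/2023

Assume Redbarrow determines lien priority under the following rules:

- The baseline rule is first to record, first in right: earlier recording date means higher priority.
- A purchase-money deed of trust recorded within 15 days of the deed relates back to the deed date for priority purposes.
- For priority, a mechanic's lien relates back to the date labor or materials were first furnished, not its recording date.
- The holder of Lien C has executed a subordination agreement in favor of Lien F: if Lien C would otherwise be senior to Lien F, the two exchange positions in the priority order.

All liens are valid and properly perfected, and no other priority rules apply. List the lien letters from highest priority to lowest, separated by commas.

A, D, F, C, E, B

Effective dates: C relates back to 11/18/2023 (work commenced); E relates back to the deed date 2/8/2024.
By effective date: A (5/17/2023), D (10/29/2023), C (11/18/2023), F (12/17/2023), E (2/8/2024), B (8/18/2024).
Because C would otherwise rank above F, the subordination swaps them.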